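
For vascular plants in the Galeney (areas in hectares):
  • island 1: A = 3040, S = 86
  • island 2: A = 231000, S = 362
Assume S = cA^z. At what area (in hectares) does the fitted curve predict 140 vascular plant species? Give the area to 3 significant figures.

13200 hectares

z = ln(362/86) / ln(231000/3040) = 1.4373 / 4.3306 = 0.3319
c = 86 / 3040^0.3319 = 86 / 14.32 = 6.005
A = (140/6.005)^(1/0.3319) ⇒ ln A = ln(23.31)/0.3319 = 9.4878
A = e^9.4878 ≈ 13198 hectares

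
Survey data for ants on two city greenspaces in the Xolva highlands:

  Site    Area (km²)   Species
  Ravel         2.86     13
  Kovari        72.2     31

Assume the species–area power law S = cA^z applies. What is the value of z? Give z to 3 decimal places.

Taking logs: ln S = ln c + z ln A, so z = (ln S₂ − ln S₁)/(ln A₂ − ln A₁).
z = ln(31/13) / ln(72.2/2.86) = ln(2.385) / ln(25.24) = 0.8690 / 3.2286 = 0.2692

0.269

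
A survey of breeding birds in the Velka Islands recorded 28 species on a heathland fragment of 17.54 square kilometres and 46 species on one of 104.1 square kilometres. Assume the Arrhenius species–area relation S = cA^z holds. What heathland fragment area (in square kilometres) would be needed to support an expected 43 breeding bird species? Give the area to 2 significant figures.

z = ln(46/28) / ln(104.1/17.54) = 0.4964 / 1.7809 = 0.2788
c = 28 / 17.54^0.2788 = 28 / 2.222 = 12.6
A = (43/12.6)^(1/0.2788) ⇒ ln A = ln(3.413)/0.2788 = 4.4034
A = e^4.4034 ≈ 81.73 square kilometres

82 square kilometres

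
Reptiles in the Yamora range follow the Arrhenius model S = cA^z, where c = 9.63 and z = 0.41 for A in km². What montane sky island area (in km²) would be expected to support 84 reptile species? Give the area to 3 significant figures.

84 = 9.63 × A^0.41  ⇒  A^0.41 = 84/9.63 = 8.723
ln A = ln(8.723) / 0.41 = 2.1659 / 0.41 = 5.2828
A = e^5.2828 ≈ 196.9 km²

197 km²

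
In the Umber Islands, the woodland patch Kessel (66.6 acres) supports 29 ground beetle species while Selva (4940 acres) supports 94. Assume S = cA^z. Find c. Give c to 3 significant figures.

9.21

z = ln(S₂/S₁) / ln(A₂/A₁) = ln(94/29) / ln(4940/66.6) = 1.1760 / 4.3064 = 0.2731
c = S₁ / A₁^z = 29 / 66.6^0.2731 = 29 / 3.147 = 9.214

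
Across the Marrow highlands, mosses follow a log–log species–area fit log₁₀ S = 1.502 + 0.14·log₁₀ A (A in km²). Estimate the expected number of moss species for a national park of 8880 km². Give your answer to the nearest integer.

113

S = 31.77 × 8880^0.14
ln S = ln 31.77 + 0.14 × ln 8880 = 3.4585 + 0.14 × 9.0916 = 4.7313
S = e^4.7313 ≈ 113.4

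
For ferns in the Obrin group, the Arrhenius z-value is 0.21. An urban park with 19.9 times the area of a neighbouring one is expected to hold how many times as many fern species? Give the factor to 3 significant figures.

1.87

S₂/S₁ = (A₂/A₁)^z = 19.9^0.21
ln(S₂/S₁) = 0.21 × ln 19.9 = 0.21 × 2.9907 = 0.6281
S₂/S₁ = e^0.6281 ≈ 1.874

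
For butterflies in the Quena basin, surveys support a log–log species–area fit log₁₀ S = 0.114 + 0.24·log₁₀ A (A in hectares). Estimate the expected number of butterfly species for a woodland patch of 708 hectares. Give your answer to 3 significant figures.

S = 1.3 × 708^0.24
ln S = ln 1.3 + 0.24 × ln 708 = 0.2625 + 0.24 × 6.5624 = 1.8375
S = e^1.8375 ≈ 6.281

6.28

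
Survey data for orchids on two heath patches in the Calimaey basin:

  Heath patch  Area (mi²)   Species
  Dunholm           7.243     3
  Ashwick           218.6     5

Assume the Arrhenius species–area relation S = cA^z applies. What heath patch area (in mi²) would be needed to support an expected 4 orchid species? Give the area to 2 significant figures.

z = ln(5/3) / ln(218.6/7.243) = 0.5108 / 3.4072 = 0.1499
c = 3 / 7.243^0.1499 = 3 / 1.346 = 2.229
A = (4/2.229)^(1/0.1499) ⇒ ln A = ln(1.794)/0.1499 = 3.8989
A = e^3.8989 ≈ 49.35 mi²

49 mi²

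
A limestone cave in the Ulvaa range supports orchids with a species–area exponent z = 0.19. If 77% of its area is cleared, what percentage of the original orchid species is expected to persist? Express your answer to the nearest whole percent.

76%

S_new/S_old = (A_new/A_old)^z = 0.23^0.19
= exp(0.19 × ln 0.23) = exp(0.19 × -1.4697) = exp(-0.2792) ≈ 0.7564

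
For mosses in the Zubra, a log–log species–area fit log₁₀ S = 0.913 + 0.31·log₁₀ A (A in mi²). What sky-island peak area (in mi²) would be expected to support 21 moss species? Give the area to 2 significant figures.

21 = 8.185 × A^0.31  ⇒  A^0.31 = 21/8.185 = 2.566
ln A = ln(2.566) / 0.31 = 0.9423 / 0.31 = 3.0396
A = e^3.0396 ≈ 20.9 mi²

21 mi²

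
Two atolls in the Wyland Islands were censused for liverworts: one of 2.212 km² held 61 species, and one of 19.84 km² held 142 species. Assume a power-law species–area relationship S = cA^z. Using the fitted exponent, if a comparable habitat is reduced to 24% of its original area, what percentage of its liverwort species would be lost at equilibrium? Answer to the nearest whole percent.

42%

z = ln(142/61) / ln(19.84/2.212) = 0.8450 / 2.1938 = 0.3852
S_new/S_old = (A_new/A_old)^z = 0.24^0.3852 = exp(0.3852 × -1.4271) = 0.5771
Fraction lost = 1 − 0.5771 = 0.4229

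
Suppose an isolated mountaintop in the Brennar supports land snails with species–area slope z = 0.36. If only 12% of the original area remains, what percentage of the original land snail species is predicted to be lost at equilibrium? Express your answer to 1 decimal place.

53.4%

S_new/S_old = (A_new/A_old)^z = 0.12^0.36
= exp(0.36 × ln 0.12) = exp(0.36 × -2.1203) = exp(-0.7633) ≈ 0.4661
Fraction lost = 1 − 0.4661 = 0.5339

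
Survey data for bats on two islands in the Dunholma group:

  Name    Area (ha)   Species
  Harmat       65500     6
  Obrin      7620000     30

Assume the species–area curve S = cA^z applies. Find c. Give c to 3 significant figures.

z = ln(S₂/S₁) / ln(A₂/A₁) = ln(30/6) / ln(7620000/65500) = 1.6094 / 4.7565 = 0.3384
c = S₁ / A₁^z = 6 / 65500^0.3384 = 6 / 42.62 = 0.1408

0.141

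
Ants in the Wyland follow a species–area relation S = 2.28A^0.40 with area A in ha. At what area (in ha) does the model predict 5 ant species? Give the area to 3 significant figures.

5 = 2.28 × A^0.4  ⇒  A^0.4 = 5/2.28 = 2.193
ln A = ln(2.193) / 0.4 = 0.7853 / 0.4 = 1.9632
A = e^1.9632 ≈ 7.122 ha

7.12 ha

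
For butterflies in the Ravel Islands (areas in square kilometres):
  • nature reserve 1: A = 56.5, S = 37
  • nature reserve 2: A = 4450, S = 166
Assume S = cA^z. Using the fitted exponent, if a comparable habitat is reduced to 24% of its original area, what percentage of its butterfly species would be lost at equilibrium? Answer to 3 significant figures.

z = ln(166/37) / ln(4450/56.5) = 1.5011 / 4.3664 = 0.3438
S_new/S_old = (A_new/A_old)^z = 0.24^0.3438 = exp(0.3438 × -1.4271) = 0.6123
Fraction lost = 1 − 0.6123 = 0.3877

38.8%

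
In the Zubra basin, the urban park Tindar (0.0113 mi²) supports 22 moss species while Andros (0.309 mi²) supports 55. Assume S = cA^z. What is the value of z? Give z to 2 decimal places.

Taking logs: ln S = ln c + z ln A, so z = (ln S₂ − ln S₁)/(ln A₂ − ln A₁).
z = ln(55/22) / ln(0.309/0.0113) = ln(2.5) / ln(27.35) = 0.9163 / 3.3085 = 0.2769

0.28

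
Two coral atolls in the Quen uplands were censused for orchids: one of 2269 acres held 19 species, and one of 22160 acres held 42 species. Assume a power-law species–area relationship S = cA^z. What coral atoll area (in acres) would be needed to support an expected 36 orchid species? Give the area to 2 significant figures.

14000 acres

z = ln(42/19) / ln(22160/2269) = 0.7932 / 2.2789 = 0.3481
c = 19 / 2269^0.3481 = 19 / 14.73 = 1.29
A = (36/1.29)^(1/0.3481) ⇒ ln A = ln(27.9)/0.3481 = 9.5632
A = e^9.5632 ≈ 14231 acres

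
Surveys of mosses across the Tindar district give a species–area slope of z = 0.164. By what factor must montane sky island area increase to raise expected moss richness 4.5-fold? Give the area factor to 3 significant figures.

(A₂/A₁)^0.164 = 4.5, so A₂/A₁ = 4.5^(1/0.164) = 4.5^6.098
ln(A₂/A₁) = ln 4.5 / 0.164 = 1.5041 / 0.164 = 9.1712
A₂/A₁ = e^9.1712 ≈ 9616

9620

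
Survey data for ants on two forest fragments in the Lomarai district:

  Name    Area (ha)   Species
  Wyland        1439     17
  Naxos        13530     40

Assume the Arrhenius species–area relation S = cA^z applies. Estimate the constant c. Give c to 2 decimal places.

z = ln(S₂/S₁) / ln(A₂/A₁) = ln(40/17) / ln(13530/1439) = 0.8557 / 2.2410 = 0.3818
c = S₁ / A₁^z = 17 / 1439^0.3818 = 17 / 16.06 = 1.058

1.06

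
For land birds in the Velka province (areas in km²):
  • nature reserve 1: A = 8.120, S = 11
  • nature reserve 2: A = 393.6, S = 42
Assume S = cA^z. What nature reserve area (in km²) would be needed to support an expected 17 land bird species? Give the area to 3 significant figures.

z = ln(42/11) / ln(393.6/8.12) = 1.3398 / 3.8810 = 0.3452
c = 11 / 8.12^0.3452 = 11 / 2.061 = 5.338
A = (17/5.338)^(1/0.3452) ⇒ ln A = ln(3.185)/0.3452 = 3.3553
A = e^3.3553 ≈ 28.66 km²

28.7 km²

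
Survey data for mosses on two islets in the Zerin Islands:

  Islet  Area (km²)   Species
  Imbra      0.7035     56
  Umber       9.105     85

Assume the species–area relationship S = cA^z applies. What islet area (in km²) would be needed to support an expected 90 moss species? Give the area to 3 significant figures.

z = ln(85/56) / ln(9.105/0.7035) = 0.4173 / 2.5605 = 0.1630
c = 56 / 0.7035^0.1630 = 56 / 0.9443 = 59.3
A = (90/59.3)^(1/0.1630) ⇒ ln A = ln(1.518)/0.1630 = 2.5595
A = e^2.5595 ≈ 12.93 km²

12.9 km²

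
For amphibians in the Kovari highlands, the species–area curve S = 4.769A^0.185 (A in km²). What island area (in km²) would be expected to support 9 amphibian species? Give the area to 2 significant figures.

9 = 4.769 × A^0.185  ⇒  A^0.185 = 9/4.769 = 1.887
ln A = ln(1.887) / 0.185 = 0.6351 / 0.185 = 3.4329
A = e^3.4329 ≈ 30.97 km²

31 km²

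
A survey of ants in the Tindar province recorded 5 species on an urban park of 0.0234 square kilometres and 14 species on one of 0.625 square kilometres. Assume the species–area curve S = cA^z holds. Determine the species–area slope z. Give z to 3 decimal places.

Taking logs: ln S = ln c + z ln A, so z = (ln S₂ − ln S₁)/(ln A₂ − ln A₁).
z = ln(14/5) / ln(0.625/0.0234) = ln(2.8) / ln(26.71) = 1.0296 / 3.2850 = 0.3134

0.313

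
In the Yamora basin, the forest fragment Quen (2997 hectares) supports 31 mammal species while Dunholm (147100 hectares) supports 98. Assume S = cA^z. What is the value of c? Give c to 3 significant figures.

z = ln(S₂/S₁) / ln(A₂/A₁) = ln(98/31) / ln(147100/2997) = 1.1510 / 3.8935 = 0.2956
c = S₁ / A₁^z = 31 / 2997^0.2956 = 31 / 10.66 = 2.908

2.91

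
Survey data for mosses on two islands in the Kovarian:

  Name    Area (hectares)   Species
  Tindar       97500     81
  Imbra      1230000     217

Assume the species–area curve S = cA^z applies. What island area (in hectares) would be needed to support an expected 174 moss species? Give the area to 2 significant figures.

z = ln(217/81) / ln(1230000/97500) = 0.9854 / 2.5349 = 0.3887
c = 81 / 97500^0.3887 = 81 / 86.99 = 0.9311
A = (174/0.9311)^(1/0.3887) ⇒ ln A = ln(186.9)/0.3887 = 13.4544
A = e^13.4544 ≈ 696931 hectares

700000 hectares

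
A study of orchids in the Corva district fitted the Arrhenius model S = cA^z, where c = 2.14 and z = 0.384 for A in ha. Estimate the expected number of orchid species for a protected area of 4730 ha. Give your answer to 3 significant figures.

55.2

S = 2.14 × 4730^0.384
ln S = ln 2.14 + 0.384 × ln 4730 = 0.7608 + 0.384 × 8.4617 = 4.0101
S = e^4.0101 ≈ 55.15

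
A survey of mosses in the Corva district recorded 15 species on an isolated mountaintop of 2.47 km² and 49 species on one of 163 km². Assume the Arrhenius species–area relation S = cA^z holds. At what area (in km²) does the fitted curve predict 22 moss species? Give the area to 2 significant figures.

z = ln(49/15) / ln(163/2.47) = 1.1838 / 4.1895 = 0.2826
c = 15 / 2.47^0.2826 = 15 / 1.291 = 11.62
A = (22/11.62)^(1/0.2826) ⇒ ln A = ln(1.894)/0.2826 = 2.2597
A = e^2.2597 ≈ 9.58 km²

9.6 km²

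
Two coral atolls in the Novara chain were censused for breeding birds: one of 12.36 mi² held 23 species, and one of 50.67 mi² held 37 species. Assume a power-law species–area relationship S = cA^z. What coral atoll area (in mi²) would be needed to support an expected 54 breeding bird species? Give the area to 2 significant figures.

z = ln(37/23) / ln(50.67/12.36) = 0.4754 / 1.4109 = 0.3370
c = 23 / 12.36^0.3370 = 23 / 2.333 = 9.857
A = (54/9.857)^(1/0.3370) ⇒ ln A = ln(5.478)/0.3370 = 5.0473
A = e^5.0473 ≈ 155.6 mi²

160 mi²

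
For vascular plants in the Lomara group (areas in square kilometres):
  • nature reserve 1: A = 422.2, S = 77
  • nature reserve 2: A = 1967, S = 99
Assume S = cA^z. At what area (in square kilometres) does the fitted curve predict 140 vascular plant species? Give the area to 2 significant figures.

z = ln(99/77) / ln(1967/422.2) = 0.2513 / 1.5388 = 0.1633
c = 77 / 422.2^0.1633 = 77 / 2.684 = 28.69
A = (140/28.69)^(1/0.1633) ⇒ ln A = ln(4.88)/0.1633 = 9.7060
A = e^9.7060 ≈ 16416 square kilometres

16000 square kilometres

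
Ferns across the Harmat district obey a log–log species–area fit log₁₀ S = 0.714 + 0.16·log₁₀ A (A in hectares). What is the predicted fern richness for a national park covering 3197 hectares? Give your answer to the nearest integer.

19 species

S = 5.176 × 3197^0.16
ln S = ln 5.176 + 0.16 × ln 3197 = 1.6440 + 0.16 × 8.0700 = 2.9352
S = e^2.9352 ≈ 18.83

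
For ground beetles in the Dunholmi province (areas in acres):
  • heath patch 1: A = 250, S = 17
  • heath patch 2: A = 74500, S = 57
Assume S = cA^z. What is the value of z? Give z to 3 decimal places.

Taking logs: ln S = ln c + z ln A, so z = (ln S₂ − ln S₁)/(ln A₂ − ln A₁).
z = ln(57/17) / ln(74500/250) = ln(3.353) / ln(298) = 1.2098 / 5.6971 = 0.2124

0.212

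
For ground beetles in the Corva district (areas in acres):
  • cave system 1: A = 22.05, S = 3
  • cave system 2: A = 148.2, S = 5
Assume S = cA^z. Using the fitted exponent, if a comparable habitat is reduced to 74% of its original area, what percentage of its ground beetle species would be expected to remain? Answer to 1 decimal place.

92.2%

z = ln(5/3) / ln(148.2/22.05) = 0.5108 / 1.9053 = 0.2681
S_new/S_old = (A_new/A_old)^z = 0.74^0.2681 = exp(0.2681 × -0.3011) = 0.9224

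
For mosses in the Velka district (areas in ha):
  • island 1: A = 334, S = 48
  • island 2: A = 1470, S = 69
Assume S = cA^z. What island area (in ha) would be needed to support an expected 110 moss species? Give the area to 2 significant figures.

9900 ha

z = ln(69/48) / ln(1470/334) = 0.3629 / 1.4819 = 0.2449
c = 48 / 334^0.2449 = 48 / 4.15 = 11.57
A = (110/11.57)^(1/0.2449) ⇒ ln A = ln(9.511)/0.2449 = 9.1974
A = e^9.1974 ≈ 9871 ha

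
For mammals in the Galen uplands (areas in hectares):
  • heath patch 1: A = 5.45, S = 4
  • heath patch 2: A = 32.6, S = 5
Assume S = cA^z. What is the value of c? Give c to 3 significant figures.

z = ln(S₂/S₁) / ln(A₂/A₁) = ln(5/4) / ln(32.6/5.45) = 0.2231 / 1.7887 = 0.1248
c = S₁ / A₁^z = 4 / 5.45^0.1248 = 4 / 1.236 = 3.237

3.24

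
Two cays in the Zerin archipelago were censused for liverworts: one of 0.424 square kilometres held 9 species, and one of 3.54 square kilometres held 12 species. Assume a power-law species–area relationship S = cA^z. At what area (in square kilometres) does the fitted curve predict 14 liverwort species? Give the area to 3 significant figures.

z = ln(12/9) / ln(3.54/0.424) = 0.2877 / 2.1221 = 0.1356
c = 9 / 0.424^0.1356 = 9 / 0.8902 = 10.11
A = (14/10.11)^(1/0.1356) ⇒ ln A = ln(1.385)/0.1356 = 2.4013
A = e^2.4013 ≈ 11.04 square kilometres

11.0 square kilometres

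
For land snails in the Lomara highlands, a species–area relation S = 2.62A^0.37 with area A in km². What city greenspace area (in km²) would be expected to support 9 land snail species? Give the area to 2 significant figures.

28 km²

9 = 2.62 × A^0.37  ⇒  A^0.37 = 9/2.62 = 3.435
ln A = ln(3.435) / 0.37 = 1.2341 / 0.37 = 3.3353
A = e^3.3353 ≈ 28.09 km²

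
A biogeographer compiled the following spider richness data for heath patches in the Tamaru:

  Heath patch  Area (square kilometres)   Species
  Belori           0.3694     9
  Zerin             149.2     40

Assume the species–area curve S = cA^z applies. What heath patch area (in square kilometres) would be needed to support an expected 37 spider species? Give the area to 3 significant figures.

z = ln(40/9) / ln(149.2/0.3694) = 1.4917 / 6.0012 = 0.2486
c = 9 / 0.3694^0.2486 = 9 / 0.7807 = 11.53
A = (37/11.53)^(1/0.2486) ⇒ ln A = ln(3.21)/0.2486 = 4.6916
A = e^4.6916 ≈ 109 square kilometres

109 square kilometres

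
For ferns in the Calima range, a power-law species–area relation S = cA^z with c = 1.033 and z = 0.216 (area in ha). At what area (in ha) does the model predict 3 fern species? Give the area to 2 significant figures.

140 ha

3 = 1.033 × A^0.216  ⇒  A^0.216 = 3/1.033 = 2.904
ln A = ln(2.904) / 0.216 = 1.0661 / 0.216 = 4.9359
A = e^4.9359 ≈ 139.2 ha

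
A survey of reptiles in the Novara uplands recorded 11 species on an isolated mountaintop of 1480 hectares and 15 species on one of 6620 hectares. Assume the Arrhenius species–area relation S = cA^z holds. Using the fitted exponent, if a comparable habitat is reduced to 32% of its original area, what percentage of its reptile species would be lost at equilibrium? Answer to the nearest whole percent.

21%

z = ln(15/11) / ln(6620/1480) = 0.3102 / 1.4981 = 0.2070
S_new/S_old = (A_new/A_old)^z = 0.32^0.2070 = exp(0.2070 × -1.1394) = 0.7899
Fraction lost = 1 − 0.7899 = 0.2101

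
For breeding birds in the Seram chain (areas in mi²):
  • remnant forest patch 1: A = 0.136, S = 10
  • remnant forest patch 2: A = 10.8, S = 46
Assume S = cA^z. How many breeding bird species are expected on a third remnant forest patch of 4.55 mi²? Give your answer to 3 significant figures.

34.0

z = ln(46/10) / ln(10.8/0.136) = 1.5261 / 4.3746 = 0.3488
c = 10 / 0.136^0.3488 = 10 / 0.4986 = 20.06
S₃ = 20.06 × 4.55^0.3488 = 20.06 × 1.696 ≈ 34.03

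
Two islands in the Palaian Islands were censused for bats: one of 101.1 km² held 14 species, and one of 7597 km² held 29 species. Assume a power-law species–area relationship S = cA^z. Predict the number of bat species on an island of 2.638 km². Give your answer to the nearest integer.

z = ln(29/14) / ln(7597/101.1) = 0.7282 / 4.3194 = 0.1686
c = 14 / 101.1^0.1686 = 14 / 2.178 = 6.429
S₃ = 6.429 × 2.638^0.1686 = 6.429 × 1.178 ≈ 7.571

8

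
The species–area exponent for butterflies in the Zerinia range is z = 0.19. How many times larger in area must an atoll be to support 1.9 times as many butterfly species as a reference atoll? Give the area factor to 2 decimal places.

29.32

(A₂/A₁)^0.19 = 1.9, so A₂/A₁ = 1.9^(1/0.19) = 1.9^5.263
ln(A₂/A₁) = ln 1.9 / 0.19 = 0.6419 / 0.19 = 3.3782
A₂/A₁ = e^3.3782 ≈ 29.32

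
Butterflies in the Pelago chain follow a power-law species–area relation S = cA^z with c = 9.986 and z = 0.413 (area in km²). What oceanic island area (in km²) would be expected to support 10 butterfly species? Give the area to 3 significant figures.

1.00 km²

10 = 9.986 × A^0.413  ⇒  A^0.413 = 10/9.986 = 1.001
ln A = ln(1.001) / 0.413 = 0.0014 / 0.413 = 0.0034
A = e^0.0034 ≈ 1.003 km²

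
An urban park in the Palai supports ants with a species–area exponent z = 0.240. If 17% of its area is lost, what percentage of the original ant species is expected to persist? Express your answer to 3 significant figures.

S_new/S_old = (A_new/A_old)^z = 0.83^0.24
= exp(0.24 × ln 0.83) = exp(0.24 × -0.1863) = exp(-0.0447) ≈ 0.9563

95.6%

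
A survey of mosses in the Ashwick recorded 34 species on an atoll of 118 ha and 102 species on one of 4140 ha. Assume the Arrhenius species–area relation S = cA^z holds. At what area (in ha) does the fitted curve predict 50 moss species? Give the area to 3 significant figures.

411 ha

z = ln(102/34) / ln(4140/118) = 1.0986 / 3.5578 = 0.3088
c = 34 / 118^0.3088 = 34 / 4.363 = 7.793
A = (50/7.793)^(1/0.3088) ⇒ ln A = ln(6.416)/0.3088 = 6.0196
A = e^6.0196 ≈ 411.4 ha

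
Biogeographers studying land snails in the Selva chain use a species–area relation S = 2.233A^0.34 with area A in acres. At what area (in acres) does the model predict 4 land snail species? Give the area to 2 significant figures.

5.6 acres

4 = 2.233 × A^0.34  ⇒  A^0.34 = 4/2.233 = 1.791
ln A = ln(1.791) / 0.34 = 0.5829 / 0.34 = 1.7146
A = e^1.7146 ≈ 5.554 acres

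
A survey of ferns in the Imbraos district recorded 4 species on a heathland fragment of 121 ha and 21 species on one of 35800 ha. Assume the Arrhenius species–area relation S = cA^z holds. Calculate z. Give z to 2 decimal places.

0.29

Taking logs: ln S = ln c + z ln A, so z = (ln S₂ − ln S₁)/(ln A₂ − ln A₁).
z = ln(21/4) / ln(35800/121) = ln(5.25) / ln(295.9) = 1.6582 / 5.6899 = 0.2914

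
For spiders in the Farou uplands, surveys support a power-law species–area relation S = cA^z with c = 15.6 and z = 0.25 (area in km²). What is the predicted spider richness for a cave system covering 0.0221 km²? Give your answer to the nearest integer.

S = 15.6 × 0.0221^0.25 = 15.6 × 0.3856 ≈ 6.015

6 species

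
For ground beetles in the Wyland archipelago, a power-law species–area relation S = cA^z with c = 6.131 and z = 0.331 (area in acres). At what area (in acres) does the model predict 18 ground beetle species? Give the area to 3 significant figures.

18 = 6.131 × A^0.331  ⇒  A^0.331 = 18/6.131 = 2.936
ln A = ln(2.936) / 0.331 = 1.0770 / 0.331 = 3.2538
A = e^3.2538 ≈ 25.89 acres

25.9 acres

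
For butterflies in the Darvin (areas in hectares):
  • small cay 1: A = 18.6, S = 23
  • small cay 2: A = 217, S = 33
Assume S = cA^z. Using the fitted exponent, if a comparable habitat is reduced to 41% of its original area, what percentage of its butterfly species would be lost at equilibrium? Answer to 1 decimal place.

z = ln(33/23) / ln(217/18.6) = 0.3610 / 2.4567 = 0.1469
S_new/S_old = (A_new/A_old)^z = 0.41^0.1469 = exp(0.1469 × -0.8916) = 0.8772
Fraction lost = 1 − 0.8772 = 0.1228

12.3%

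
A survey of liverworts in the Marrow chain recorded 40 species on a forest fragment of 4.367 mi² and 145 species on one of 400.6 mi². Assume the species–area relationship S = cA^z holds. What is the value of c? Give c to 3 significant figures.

26.3

z = ln(S₂/S₁) / ln(A₂/A₁) = ln(145/40) / ln(400.6/4.367) = 1.2879 / 4.5189 = 0.2850
c = S₁ / A₁^z = 40 / 4.367^0.2850 = 40 / 1.522 = 26.28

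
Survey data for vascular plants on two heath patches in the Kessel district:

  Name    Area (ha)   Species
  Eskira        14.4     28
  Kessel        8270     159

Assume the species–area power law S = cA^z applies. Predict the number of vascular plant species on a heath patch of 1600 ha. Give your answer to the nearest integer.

z = ln(159/28) / ln(8270/14.4) = 1.7367 / 6.3532 = 0.2734
c = 28 / 14.4^0.2734 = 28 / 2.073 = 13.51
S₃ = 13.51 × 1600^0.2734 = 13.51 × 7.514 ≈ 101.5

101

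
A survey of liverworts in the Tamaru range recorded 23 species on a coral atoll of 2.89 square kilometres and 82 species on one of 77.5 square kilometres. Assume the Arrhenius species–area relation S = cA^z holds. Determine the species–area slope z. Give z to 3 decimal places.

Taking logs: ln S = ln c + z ln A, so z = (ln S₂ − ln S₁)/(ln A₂ − ln A₁).
z = ln(82/23) / ln(77.5/2.89) = ln(3.565) / ln(26.82) = 1.2712 / 3.2890 = 0.3865

0.387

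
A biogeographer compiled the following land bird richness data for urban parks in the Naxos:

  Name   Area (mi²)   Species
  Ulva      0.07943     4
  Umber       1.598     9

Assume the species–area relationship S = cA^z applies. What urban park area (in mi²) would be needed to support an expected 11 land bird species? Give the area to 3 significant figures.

3.36 mi²

z = ln(9/4) / ln(1.598/0.07943) = 0.8109 / 3.0016 = 0.2702
c = 4 / 0.07943^0.2702 = 4 / 0.5044 = 7.929
A = (11/7.929)^(1/0.2702) ⇒ ln A = ln(1.387)/0.2702 = 1.2115
A = e^1.2115 ≈ 3.359 mi²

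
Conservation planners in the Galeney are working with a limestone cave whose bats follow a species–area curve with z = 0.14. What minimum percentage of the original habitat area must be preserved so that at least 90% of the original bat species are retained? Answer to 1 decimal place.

Need (A_new/A_old)^0.14 = 0.9, so A_new/A_old = 0.9^(1/0.14) = 0.9^7.143
ln(A_new/A_old) = ln 0.9 / 0.14 = -0.1054 / 0.14 = -0.7526
A_new/A_old = e^-0.7526 ≈ 0.4712

47.1%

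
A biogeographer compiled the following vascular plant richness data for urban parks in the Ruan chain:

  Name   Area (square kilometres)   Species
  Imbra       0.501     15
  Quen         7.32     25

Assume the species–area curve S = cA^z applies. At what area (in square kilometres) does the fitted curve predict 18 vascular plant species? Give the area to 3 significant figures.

z = ln(25/15) / ln(7.32/0.501) = 0.5108 / 2.6818 = 0.1905
c = 15 / 0.501^0.1905 = 15 / 0.8766 = 17.11
A = (18/17.11)^(1/0.1905) ⇒ ln A = ln(1.052)/0.1905 = 0.2660
A = e^0.2660 ≈ 1.305 square kilometres

1.30 square kilometres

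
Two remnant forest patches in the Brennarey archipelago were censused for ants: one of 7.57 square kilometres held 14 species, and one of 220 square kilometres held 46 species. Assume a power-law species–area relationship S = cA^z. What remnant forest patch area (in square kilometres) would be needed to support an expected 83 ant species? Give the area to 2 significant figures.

z = ln(46/14) / ln(220/7.57) = 1.1896 / 3.3694 = 0.3531
c = 14 / 7.57^0.3531 = 14 / 2.043 = 6.851
A = (83/6.851)^(1/0.3531) ⇒ ln A = ln(12.11)/0.3531 = 7.0653
A = e^7.0653 ≈ 1171 square kilometres

1200 square kilometres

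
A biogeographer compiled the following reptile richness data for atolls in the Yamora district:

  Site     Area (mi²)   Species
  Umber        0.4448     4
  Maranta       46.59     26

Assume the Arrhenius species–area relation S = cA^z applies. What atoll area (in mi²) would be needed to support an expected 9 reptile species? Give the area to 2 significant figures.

3.3 mi²

z = ln(26/4) / ln(46.59/0.4448) = 1.8718 / 4.6515 = 0.4024
c = 4 / 0.4448^0.4024 = 4 / 0.7218 = 5.542
A = (9/5.542)^(1/0.4024) ⇒ ln A = ln(1.624)/0.4024 = 1.2051
A = e^1.2051 ≈ 3.337 mi²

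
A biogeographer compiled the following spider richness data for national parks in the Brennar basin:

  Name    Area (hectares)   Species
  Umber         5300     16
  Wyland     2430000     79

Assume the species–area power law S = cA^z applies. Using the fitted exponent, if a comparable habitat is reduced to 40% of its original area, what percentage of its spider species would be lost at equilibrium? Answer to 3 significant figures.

21.2%

z = ln(79/16) / ln(2430000/5300) = 1.5969 / 6.1279 = 0.2606
S_new/S_old = (A_new/A_old)^z = 0.4^0.2606 = exp(0.2606 × -0.9163) = 0.7876
Fraction lost = 1 − 0.7876 = 0.2124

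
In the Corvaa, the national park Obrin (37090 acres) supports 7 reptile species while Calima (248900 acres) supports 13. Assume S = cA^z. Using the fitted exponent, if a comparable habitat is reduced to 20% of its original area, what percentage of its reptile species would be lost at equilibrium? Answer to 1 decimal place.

40.7%

z = ln(13/7) / ln(248900/37090) = 0.6190 / 1.9037 = 0.3252
S_new/S_old = (A_new/A_old)^z = 0.2^0.3252 = exp(0.3252 × -1.6094) = 0.5925
Fraction lost = 1 − 0.5925 = 0.4075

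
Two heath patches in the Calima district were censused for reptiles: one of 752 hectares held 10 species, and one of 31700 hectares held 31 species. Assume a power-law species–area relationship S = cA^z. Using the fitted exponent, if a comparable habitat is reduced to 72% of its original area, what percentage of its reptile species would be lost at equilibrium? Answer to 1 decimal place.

9.5%

z = ln(31/10) / ln(31700/752) = 1.1314 / 3.7413 = 0.3024
S_new/S_old = (A_new/A_old)^z = 0.72^0.3024 = exp(0.3024 × -0.3285) = 0.9054
Fraction lost = 1 − 0.9054 = 0.09457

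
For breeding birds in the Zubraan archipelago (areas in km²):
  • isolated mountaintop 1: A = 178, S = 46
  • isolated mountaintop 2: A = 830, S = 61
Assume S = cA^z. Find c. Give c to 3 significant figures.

z = ln(S₂/S₁) / ln(A₂/A₁) = ln(61/46) / ln(830/178) = 0.2822 / 1.5396 = 0.1833
c = S₁ / A₁^z = 46 / 178^0.1833 = 46 / 2.585 = 17.79

17.8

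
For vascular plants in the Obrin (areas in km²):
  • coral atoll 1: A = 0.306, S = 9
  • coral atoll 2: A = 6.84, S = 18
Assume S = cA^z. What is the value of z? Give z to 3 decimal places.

Taking logs: ln S = ln c + z ln A, so z = (ln S₂ − ln S₁)/(ln A₂ − ln A₁).
z = ln(18/9) / ln(6.84/0.306) = ln(2) / ln(22.35) = 0.6931 / 3.1070 = 0.2231

0.223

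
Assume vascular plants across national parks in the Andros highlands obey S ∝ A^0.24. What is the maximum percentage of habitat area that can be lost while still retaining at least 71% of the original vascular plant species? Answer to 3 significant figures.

76.0%

Need (A_new/A_old)^0.24 = 0.71, so A_new/A_old = 0.71^(1/0.24) = 0.71^4.167
ln(A_new/A_old) = ln 0.71 / 0.24 = -0.3425 / 0.24 = -1.4270
A_new/A_old = e^-1.4270 ≈ 0.24
Fraction that can be lost = 1 − 0.24 = 0.76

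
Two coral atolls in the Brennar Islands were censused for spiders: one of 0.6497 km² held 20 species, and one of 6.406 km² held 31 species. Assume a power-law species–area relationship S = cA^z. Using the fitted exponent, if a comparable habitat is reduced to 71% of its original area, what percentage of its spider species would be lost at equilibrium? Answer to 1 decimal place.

6.3%

z = ln(31/20) / ln(6.406/0.6497) = 0.4383 / 2.2885 = 0.1915
S_new/S_old = (A_new/A_old)^z = 0.71^0.1915 = exp(0.1915 × -0.3425) = 0.9365
Fraction lost = 1 − 0.9365 = 0.06348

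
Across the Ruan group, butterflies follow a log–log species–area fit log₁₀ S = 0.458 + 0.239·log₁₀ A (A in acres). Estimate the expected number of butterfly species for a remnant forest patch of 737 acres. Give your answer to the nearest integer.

14

S = 2.871 × 737^0.239
ln S = ln 2.871 + 0.239 × ln 737 = 1.0546 + 0.239 × 6.6026 = 2.6326
S = e^2.6326 ≈ 13.91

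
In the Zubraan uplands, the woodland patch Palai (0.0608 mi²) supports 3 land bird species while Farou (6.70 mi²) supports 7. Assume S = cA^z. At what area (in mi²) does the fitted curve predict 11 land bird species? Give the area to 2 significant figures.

z = ln(7/3) / ln(6.7/0.0608) = 0.8473 / 4.7023 = 0.1802
c = 3 / 0.0608^0.1802 = 3 / 0.6038 = 4.969
A = (11/4.969)^(1/0.1802) ⇒ ln A = ln(2.214)/0.1802 = 4.4105
A = e^4.4105 ≈ 82.31 mi²

82 mi²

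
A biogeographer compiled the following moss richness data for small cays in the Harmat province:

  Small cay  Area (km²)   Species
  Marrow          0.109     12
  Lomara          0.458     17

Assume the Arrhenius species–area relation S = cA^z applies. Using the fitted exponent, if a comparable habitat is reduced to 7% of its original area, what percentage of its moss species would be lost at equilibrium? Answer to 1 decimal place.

47.5%

z = ln(17/12) / ln(0.458/0.109) = 0.3483 / 1.4355 = 0.2426
S_new/S_old = (A_new/A_old)^z = 0.07^0.2426 = exp(0.2426 × -2.6593) = 0.5245
Fraction lost = 1 − 0.5245 = 0.4755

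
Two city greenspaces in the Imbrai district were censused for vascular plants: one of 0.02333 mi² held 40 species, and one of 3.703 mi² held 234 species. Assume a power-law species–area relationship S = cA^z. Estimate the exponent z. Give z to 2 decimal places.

0.35

Taking logs: ln S = ln c + z ln A, so z = (ln S₂ − ln S₁)/(ln A₂ − ln A₁).
z = ln(234/40) / ln(3.703/0.02333) = ln(5.85) / ln(158.7) = 1.7664 / 5.0672 = 0.3486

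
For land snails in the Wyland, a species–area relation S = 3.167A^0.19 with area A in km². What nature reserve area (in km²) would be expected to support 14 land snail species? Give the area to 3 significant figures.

2500 km²

14 = 3.167 × A^0.19  ⇒  A^0.19 = 14/3.167 = 4.421
ln A = ln(4.421) / 0.19 = 1.4863 / 0.19 = 7.8225
A = e^7.8225 ≈ 2496 km²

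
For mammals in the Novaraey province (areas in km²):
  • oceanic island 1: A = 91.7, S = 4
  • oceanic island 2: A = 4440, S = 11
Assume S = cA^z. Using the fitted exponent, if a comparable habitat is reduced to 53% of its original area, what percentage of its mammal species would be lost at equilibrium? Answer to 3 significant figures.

15.3%

z = ln(11/4) / ln(4440/91.7) = 1.0116 / 3.8799 = 0.2607
S_new/S_old = (A_new/A_old)^z = 0.53^0.2607 = exp(0.2607 × -0.6349) = 0.8474
Fraction lost = 1 − 0.8474 = 0.1526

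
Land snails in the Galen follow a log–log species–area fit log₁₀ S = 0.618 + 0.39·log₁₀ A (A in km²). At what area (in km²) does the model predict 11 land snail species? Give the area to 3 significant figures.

11 = 4.15 × A^0.39  ⇒  A^0.39 = 11/4.15 = 2.651
ln A = ln(2.651) / 0.39 = 0.9749 / 0.39 = 2.4997
A = e^2.4997 ≈ 12.18 km²

12.2 km²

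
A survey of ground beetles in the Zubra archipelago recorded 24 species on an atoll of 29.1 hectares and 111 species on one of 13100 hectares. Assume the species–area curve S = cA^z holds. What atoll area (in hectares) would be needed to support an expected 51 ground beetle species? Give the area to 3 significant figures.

z = ln(111/24) / ln(13100/29.1) = 1.5315 / 6.1096 = 0.2507
c = 24 / 29.1^0.2507 = 24 / 2.328 = 10.31
A = (51/10.31)^(1/0.2507) ⇒ ln A = ln(4.947)/0.2507 = 6.3778
A = e^6.3778 ≈ 588.6 hectares

589 hectares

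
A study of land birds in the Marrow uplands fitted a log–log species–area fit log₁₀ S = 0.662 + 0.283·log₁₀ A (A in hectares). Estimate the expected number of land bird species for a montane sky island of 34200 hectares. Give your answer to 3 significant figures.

S = 4.592 × 34200^0.283
ln S = ln 4.592 + 0.283 × ln 34200 = 1.5243 + 0.283 × 10.4400 = 4.4788
S = e^4.4788 ≈ 88.13

88.1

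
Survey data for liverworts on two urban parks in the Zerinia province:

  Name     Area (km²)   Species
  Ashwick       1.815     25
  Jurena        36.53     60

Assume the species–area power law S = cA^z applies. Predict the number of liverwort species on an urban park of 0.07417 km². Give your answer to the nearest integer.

z = ln(60/25) / ln(36.53/1.815) = 0.8755 / 3.0020 = 0.2916
c = 25 / 1.815^0.2916 = 25 / 1.19 = 21.01
S₃ = 21.01 × 0.07417^0.2916 = 21.01 × 0.4683 ≈ 9.84

10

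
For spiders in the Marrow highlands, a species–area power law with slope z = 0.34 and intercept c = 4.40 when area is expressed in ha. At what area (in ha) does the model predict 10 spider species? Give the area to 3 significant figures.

11.2 ha

10 = 4.4 × A^0.34  ⇒  A^0.34 = 10/4.4 = 2.273
ln A = ln(2.273) / 0.34 = 0.8210 / 0.34 = 2.4146
A = e^2.4146 ≈ 11.19 ha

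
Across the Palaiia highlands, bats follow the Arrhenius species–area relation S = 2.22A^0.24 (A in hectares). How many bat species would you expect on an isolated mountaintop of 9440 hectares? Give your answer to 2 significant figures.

20

S = 2.22 × 9440^0.24 = 2.22 × 8.995 ≈ 19.97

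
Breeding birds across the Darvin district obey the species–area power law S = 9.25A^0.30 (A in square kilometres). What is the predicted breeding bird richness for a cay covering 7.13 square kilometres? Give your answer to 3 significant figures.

16.7

S = 9.25 × 7.13^0.3
ln S = ln 9.25 + 0.3 × ln 7.13 = 2.2246 + 0.3 × 1.9643 = 2.8139
S = e^2.8139 ≈ 16.68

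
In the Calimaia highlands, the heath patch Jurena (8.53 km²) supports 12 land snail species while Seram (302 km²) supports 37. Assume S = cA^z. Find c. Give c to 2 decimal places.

6.10

z = ln(S₂/S₁) / ln(A₂/A₁) = ln(37/12) / ln(302/8.53) = 1.1260 / 3.5668 = 0.3157
c = S₁ / A₁^z = 12 / 8.53^0.3157 = 12 / 1.967 = 6.099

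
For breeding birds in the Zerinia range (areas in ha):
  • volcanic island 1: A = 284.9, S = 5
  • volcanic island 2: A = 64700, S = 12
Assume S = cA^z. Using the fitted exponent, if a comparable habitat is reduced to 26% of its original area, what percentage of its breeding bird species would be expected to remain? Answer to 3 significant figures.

80.5%

z = ln(12/5) / ln(64700/284.9) = 0.8755 / 5.4254 = 0.1614
S_new/S_old = (A_new/A_old)^z = 0.26^0.1614 = exp(0.1614 × -1.3471) = 0.8046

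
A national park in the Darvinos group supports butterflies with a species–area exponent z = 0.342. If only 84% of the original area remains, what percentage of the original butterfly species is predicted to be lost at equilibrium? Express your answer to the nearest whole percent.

S_new/S_old = (A_new/A_old)^z = 0.84^0.342
= exp(0.342 × ln 0.84) = exp(0.342 × -0.1744) = exp(-0.0596) ≈ 0.9421
Fraction lost = 1 − 0.9421 = 0.05789

6%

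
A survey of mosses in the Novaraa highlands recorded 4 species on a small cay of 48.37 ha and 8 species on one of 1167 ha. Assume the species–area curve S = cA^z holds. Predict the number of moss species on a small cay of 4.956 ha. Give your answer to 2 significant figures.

2.4

z = ln(8/4) / ln(1167/48.37) = 0.6931 / 3.1833 = 0.2177
c = 4 / 48.37^0.2177 = 4 / 2.327 = 1.719
S₃ = 1.719 × 4.956^0.2177 = 1.719 × 1.417 ≈ 2.436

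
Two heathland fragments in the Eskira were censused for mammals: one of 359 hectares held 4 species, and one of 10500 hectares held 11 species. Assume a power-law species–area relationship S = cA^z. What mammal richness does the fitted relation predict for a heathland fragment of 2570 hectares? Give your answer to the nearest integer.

7

z = ln(11/4) / ln(10500/359) = 1.0116 / 3.3758 = 0.2997
c = 4 / 359^0.2997 = 4 / 5.83 = 0.6861
S₃ = 0.6861 × 2570^0.2997 = 0.6861 × 10.52 ≈ 7.215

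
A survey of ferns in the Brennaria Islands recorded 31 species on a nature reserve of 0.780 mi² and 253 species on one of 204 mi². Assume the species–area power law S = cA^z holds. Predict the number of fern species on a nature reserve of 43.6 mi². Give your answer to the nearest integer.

141

z = ln(253/31) / ln(204/0.78) = 2.0994 / 5.5666 = 0.3771
c = 31 / 0.78^0.3771 = 31 / 0.9106 = 34.05
S₃ = 34.05 × 43.6^0.3771 = 34.05 × 4.153 ≈ 141.4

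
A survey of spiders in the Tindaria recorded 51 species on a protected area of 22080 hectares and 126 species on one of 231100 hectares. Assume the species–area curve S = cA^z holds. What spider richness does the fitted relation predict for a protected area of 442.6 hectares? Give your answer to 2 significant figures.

z = ln(126/51) / ln(231100/22080) = 0.9045 / 2.3482 = 0.3852
c = 51 / 22080^0.3852 = 51 / 47.12 = 1.082
S₃ = 1.082 × 442.6^0.3852 = 1.082 × 10.45 ≈ 11.31

11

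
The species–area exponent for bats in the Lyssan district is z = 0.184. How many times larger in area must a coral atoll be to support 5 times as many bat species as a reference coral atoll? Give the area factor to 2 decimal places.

6291.44

(A₂/A₁)^0.184 = 5, so A₂/A₁ = 5^(1/0.184) = 5^5.435
ln(A₂/A₁) = ln 5 / 0.184 = 1.6094 / 0.184 = 8.7469
A₂/A₁ = e^8.7469 ≈ 6291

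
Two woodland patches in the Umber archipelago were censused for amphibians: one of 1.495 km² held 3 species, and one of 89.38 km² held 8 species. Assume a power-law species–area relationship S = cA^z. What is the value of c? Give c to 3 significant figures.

z = ln(S₂/S₁) / ln(A₂/A₁) = ln(8/3) / ln(89.38/1.495) = 0.9808 / 4.0908 = 0.2398
c = S₁ / A₁^z = 3 / 1.495^0.2398 = 3 / 1.101 = 2.724

2.72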